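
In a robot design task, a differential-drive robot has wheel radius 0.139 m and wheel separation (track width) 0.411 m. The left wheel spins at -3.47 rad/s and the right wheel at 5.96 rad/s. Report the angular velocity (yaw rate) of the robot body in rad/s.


omega = r*(wR - wL)/L = 0.139*(5.96 - (-3.47))/0.411 = 3.1892

3.1892 rad/s


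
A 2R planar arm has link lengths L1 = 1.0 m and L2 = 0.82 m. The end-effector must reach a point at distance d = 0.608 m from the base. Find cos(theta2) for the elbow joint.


cos(th2) = (d^2 - L1^2 - L2^2)/(2*L1*L2) = (0.608^2 - 1.0^2 - 0.82^2)/(2*1.0*0.82) = -0.7944

-0.7944


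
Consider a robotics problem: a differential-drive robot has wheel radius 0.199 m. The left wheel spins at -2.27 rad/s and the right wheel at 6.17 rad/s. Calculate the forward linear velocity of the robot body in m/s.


v = r*(wR + wL)/2 = 0.199*(6.17 + -2.27)/2 = 0.3881

0.3881 m/s


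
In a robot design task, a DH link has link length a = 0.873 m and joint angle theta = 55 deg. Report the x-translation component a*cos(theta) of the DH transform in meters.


a*cos(theta) = 0.873*cos(55 deg) = 0.5007

0.5007 m


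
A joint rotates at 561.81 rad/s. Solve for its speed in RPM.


RPM = 561.81 * 60/(2*pi) = 5364.8903

5364.8903 RPM


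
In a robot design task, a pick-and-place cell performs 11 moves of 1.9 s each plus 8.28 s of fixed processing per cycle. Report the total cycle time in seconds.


T = 11*1.9 + 8.28 = 29.1800

29.1800 s


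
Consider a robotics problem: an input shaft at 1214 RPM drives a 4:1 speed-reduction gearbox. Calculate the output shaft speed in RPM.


omega_out = omega_in / N = 1214 / 4 = 303.5000

303.5000 RPM


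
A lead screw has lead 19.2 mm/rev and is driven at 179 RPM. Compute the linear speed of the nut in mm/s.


v = lead * (RPM/60) = 19.2*179/60 = 57.2800

57.2800 mm/s


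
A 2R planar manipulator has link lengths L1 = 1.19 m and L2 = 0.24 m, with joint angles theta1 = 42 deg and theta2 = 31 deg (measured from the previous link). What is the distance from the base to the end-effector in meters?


x = L1*cos(th1) + L2*cos(th1+th2) = 0.954512
y = L1*sin(th1) + L2*sin(th1+th2) = 1.025779
d = sqrt(x^2 + y^2) = sqrt(0.911093 + 1.052223) = 1.4012

1.4012 m


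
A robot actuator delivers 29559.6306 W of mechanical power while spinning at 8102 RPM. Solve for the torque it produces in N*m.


omega = 8102 * 2*pi/60 = 848.439456 rad/s
tau = P / omega = 29559.6306 / 848.439456 = 34.8400

34.8400 N*m


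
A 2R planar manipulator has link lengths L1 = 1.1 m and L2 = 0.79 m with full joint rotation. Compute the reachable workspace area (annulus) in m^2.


r_max = L1 + L2 = 1.8900, r_min = |L1 - L2| = 0.3100
A = pi*(r_max^2 - r_min^2) = pi*(3.5721 - 0.0961) = 10.9202

10.9202 m^2


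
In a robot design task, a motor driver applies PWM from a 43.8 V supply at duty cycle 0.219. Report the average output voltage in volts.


V_avg = V_supply * D = 43.8*0.219 = 9.5922

9.5922 V


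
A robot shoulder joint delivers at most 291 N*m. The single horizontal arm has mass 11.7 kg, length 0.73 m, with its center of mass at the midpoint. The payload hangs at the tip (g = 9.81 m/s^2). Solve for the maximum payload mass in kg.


tau_arm = m_arm*g*(L/2) = 11.7*9.81*0.73/2 = 41.8936 N*m
tau_payload = tau_max - tau_arm = 291 - 41.8936 = 249.1064
m_payload = tau_payload / (g*L) = 249.1064 / (9.81*0.73) = 34.7851

34.7851 kg


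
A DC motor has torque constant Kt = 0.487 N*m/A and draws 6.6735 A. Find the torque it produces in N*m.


tau = Kt * I = 0.487*6.6735 = 3.2500

3.2500 N*m


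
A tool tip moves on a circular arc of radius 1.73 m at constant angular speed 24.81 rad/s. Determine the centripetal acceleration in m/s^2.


a_c = omega^2 * r = 24.81^2 * 1.73 = 1064.8775

1064.8775 m/s^2


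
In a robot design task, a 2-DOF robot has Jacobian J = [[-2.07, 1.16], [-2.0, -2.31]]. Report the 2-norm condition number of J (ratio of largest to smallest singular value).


JJ^T eigenvalues: trace(JJ^T) = 14.9666, det(JJ^T) = det(J)^2 = 50.43414289
s_max^2 = (14.9666 + sqrt(22.26254400))/2 = 9.84246002
s_min^2 = (14.9666 - sqrt(22.26254400))/2 = 5.12413998
kappa = s_max/s_min = sqrt(9.84246002/5.12413998) = 1.3859

1.3859


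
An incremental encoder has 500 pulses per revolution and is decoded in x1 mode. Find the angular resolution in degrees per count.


resolution = 360 / (PPR * 1) = 360 / 500 = 0.7200

0.7200 degrees


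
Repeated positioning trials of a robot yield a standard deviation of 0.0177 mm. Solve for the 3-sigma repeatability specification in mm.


repeatability = 3*sigma = 3*0.0177 = 0.0531

0.0531 mm


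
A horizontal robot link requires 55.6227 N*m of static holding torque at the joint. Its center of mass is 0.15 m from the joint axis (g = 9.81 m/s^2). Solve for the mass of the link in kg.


m = tau / (g*L) = 55.6227 / (9.81 * 0.15) = 37.8000

37.8000 kg


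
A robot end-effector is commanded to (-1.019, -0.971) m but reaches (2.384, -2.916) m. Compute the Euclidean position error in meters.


dx = 2.384 - (-1.019) = 3.4030, dy = -2.916 - (-0.971) = -1.9450
err = sqrt(11.580409 + 3.783025) = 3.9196

3.9196 m


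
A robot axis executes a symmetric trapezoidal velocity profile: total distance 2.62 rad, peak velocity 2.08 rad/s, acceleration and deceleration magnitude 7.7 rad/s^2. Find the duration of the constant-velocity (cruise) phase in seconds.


t_acc = v/a = 0.270130 s, d_acc = v^2/(2a) = 0.280935 rad each
d_cruise = 2.62 - 2*0.280935 = 2.058130 rad
t_cruise = d_cruise/v = 2.058130/2.08 = 0.9895

0.9895 s


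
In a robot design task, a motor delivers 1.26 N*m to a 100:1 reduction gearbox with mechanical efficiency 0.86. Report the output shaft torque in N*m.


tau_out = tau_in * N * eta = 1.26 * 100 * 0.86 = 108.3600

108.3600 N*m


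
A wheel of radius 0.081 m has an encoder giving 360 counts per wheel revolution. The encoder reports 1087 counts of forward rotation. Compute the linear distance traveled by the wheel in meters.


revs = 1087/360 = 3.019444
d = revs * 2*pi*r = 3.019444 * 2*pi*0.081 = 1.5367

1.5367 m


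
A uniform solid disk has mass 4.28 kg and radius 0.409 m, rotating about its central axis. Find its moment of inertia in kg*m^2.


I = (1/2)*m*R^2 = 0.5*4.28*0.409^2 = 0.3580

0.3580 kg*m^2


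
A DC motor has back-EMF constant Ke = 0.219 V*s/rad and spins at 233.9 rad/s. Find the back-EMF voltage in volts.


V_emf = Ke * omega = 0.219*233.9 = 51.2241

51.2241 V


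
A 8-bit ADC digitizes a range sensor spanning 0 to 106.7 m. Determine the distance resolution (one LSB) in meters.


res = range / 2^n = 106.7/2^8 = 106.7/256 = 0.4168

0.4168 m


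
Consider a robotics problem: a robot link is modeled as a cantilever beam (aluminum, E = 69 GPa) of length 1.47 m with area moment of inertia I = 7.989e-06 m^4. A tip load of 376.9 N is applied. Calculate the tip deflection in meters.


delta = F*L^3/(3*E*I) = 376.9*1.47^3/(3*6.900e+10*7.989e-06)
      = 1197.2315187/1653723 = 7.2396e-04

7.2396e-04 m


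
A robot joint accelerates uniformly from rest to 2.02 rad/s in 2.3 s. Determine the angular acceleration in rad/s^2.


alpha = delta_omega / t = 2.02 / 2.3 = 0.8783

0.8783 rad/s^2


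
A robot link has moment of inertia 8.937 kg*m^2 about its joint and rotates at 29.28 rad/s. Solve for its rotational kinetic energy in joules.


KE = (1/2)*I*omega^2 = 0.5*8.937*29.28^2 = 3830.9273

3830.9273 J


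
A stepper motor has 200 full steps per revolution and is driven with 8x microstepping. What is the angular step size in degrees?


step = 360/(200*8) = 360/1600 = 0.2250

0.2250 degrees


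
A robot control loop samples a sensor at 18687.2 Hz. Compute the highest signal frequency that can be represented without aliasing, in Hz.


f_max = f_s/2 = 18687.2/2 = 9343.6000

9343.6000 Hz


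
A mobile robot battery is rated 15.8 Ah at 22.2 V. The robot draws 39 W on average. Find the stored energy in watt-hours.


E = capacity * V = 15.8*22.2 = 350.7600

350.7600 Wh


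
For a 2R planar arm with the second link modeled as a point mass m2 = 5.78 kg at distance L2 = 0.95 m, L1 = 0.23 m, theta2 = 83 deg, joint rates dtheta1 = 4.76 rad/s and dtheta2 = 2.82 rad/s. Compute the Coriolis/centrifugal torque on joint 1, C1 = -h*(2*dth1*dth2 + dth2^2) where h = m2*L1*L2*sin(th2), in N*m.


h = m2*L1*L2*sin(th2) = 5.78*0.23*0.95*sin(83 deg) = 1.253516
C1 = -h*(2*4.76*2.82 + 2.82^2) = -1.253516*34.7988 = -43.6209

-43.6209 N*m


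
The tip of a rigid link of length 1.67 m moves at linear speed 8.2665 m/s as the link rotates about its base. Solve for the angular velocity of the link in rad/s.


omega = v / L = 8.2665 / 1.67 = 4.9500

4.9500 rad/s


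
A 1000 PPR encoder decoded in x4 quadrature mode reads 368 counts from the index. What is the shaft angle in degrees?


angle = counts * 360 / (PPR*4) = 368 * 360 / 4000 = 33.1200

33.1200 degrees


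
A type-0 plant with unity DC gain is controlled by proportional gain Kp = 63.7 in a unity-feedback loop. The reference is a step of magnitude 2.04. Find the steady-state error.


e_ss = R/(1 + Kp) = 2.04/(1 + 63.7) = 2.04/64.7000 = 0.0315

0.0315


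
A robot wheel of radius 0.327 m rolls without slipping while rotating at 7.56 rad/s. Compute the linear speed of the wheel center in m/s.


v = omega * r = 7.56 * 0.327 = 2.4721

2.4721 m/s


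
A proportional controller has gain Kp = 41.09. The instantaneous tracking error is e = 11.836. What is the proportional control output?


u_P = Kp * e = 41.09 * 11.836 = 486.3412

486.3412


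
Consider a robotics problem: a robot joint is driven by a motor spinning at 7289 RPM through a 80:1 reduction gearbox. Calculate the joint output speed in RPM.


omega_joint = omega_motor / N = 7289 / 80 = 91.1125

91.1125 RPM


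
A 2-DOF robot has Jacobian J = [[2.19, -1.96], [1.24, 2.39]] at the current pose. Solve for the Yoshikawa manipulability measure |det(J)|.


det(J) = 2.19*2.39 - (-1.96)*(1.24) = 7.6645
|det(J)| = 7.6645

7.6645


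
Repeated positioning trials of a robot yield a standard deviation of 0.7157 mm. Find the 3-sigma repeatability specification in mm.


repeatability = 3*sigma = 3*0.7157 = 2.1471

2.1471 mm


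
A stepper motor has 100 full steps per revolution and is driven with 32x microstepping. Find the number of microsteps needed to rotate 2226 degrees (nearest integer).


step_size = 360/(100*32) = 360/3200 = 0.112500 deg
n = 2226/(360/3200) = 2226*3200/360 = 19786.6667 -> 19787

19787 steps


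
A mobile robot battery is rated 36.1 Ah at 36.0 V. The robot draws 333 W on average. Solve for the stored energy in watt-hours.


E = capacity * V = 36.1*36.0 = 1299.6000

1299.6000 Wh


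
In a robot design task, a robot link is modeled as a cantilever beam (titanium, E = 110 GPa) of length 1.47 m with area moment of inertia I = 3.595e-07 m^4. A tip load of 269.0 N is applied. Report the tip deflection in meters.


delta = F*L^3/(3*E*I) = 269.0*1.47^3/(3*1.100e+11*3.595e-07)
      = 854.484687/118635 = 0.0072

0.0072 m


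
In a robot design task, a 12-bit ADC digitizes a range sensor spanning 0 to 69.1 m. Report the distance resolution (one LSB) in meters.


res = range / 2^n = 69.1/2^12 = 69.1/4096 = 0.0169

0.0169 m


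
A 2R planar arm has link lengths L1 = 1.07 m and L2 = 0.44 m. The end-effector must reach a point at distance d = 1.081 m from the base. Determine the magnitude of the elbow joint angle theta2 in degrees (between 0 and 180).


cos(th2) = (d^2 - L1^2 - L2^2)/(2*L1*L2) = (1.081^2 - 1.07^2 - 0.44^2)/(2*1.07*0.44) = -0.18047897
th2 = acos(-0.18047897) = 100.3977 deg

100.3977 degrees


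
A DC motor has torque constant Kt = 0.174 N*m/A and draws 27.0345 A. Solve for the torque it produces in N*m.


tau = Kt * I = 0.174*27.0345 = 4.7040

4.7040 N*m


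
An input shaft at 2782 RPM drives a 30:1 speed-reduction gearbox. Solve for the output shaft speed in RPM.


omega_out = omega_in / N = 2782 / 30 = 92.7333

92.7333 RPM


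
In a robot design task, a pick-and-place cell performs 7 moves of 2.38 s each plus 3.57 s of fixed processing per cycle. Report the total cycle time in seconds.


T = 7*2.38 + 3.57 = 20.2300

20.2300 s


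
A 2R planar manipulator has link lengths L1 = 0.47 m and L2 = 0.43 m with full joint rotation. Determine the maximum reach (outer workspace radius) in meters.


r_max = L1 + L2 = 0.47 + 0.43 = 0.9000

0.9000 m


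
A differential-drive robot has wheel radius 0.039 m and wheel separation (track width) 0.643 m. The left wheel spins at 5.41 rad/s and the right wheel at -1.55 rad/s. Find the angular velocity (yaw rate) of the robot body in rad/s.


omega = r*(wR - wL)/L = 0.039*(-1.55 - (5.41))/0.643 = -0.4221

-0.4221 rad/s


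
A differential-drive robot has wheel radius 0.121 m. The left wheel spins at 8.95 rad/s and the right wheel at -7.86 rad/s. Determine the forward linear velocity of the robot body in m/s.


v = r*(wR + wL)/2 = 0.121*(-7.86 + 8.95)/2 = 0.0659

0.0659 m/s


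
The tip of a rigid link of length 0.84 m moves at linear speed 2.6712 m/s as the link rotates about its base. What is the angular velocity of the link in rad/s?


omega = v / L = 2.6712 / 0.84 = 3.1800

3.1800 rad/s


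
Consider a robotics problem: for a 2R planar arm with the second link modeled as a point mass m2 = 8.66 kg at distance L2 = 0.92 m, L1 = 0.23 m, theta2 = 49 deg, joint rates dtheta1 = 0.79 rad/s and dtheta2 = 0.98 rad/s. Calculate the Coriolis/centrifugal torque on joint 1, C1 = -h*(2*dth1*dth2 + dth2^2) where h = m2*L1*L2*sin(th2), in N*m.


h = m2*L1*L2*sin(th2) = 8.66*0.23*0.92*sin(49 deg) = 1.382972
C1 = -h*(2*0.79*0.98 + 0.98^2) = -1.382972*2.5088 = -3.4696

-3.4696 N*m


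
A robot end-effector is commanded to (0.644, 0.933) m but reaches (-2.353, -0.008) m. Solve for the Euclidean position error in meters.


dx = -2.353 - (0.644) = -2.9970, dy = -0.008 - (0.933) = -0.9410
err = sqrt(8.982009 + 0.885481) = 3.1413

3.1413 m


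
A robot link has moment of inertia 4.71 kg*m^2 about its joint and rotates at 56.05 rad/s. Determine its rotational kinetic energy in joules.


KE = (1/2)*I*omega^2 = 0.5*4.71*56.05^2 = 7398.4739

7398.4739 J


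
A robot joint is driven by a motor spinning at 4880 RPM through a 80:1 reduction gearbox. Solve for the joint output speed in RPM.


omega_joint = omega_motor / N = 4880 / 80 = 61.0000

61.0000 RPM


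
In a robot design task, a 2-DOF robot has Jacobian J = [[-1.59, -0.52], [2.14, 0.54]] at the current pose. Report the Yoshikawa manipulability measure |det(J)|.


det(J) = -1.59*0.54 - (-0.52)*(2.14) = 0.2542
|det(J)| = 0.2542

0.2542


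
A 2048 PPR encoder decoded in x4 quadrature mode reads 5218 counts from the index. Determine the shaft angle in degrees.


angle = counts * 360 / (PPR*4) = 5218 * 360 / 8192 = 229.3066

229.3066 degrees


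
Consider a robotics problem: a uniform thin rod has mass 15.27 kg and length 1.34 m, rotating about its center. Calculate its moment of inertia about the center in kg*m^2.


I = (1/12)*m*L^2 = (1/12)*15.27*1.34^2 = 2.2849

2.2849 kg*m^2


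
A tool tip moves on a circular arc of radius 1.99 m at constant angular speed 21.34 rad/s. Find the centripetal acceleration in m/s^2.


a_c = omega^2 * r = 21.34^2 * 1.99 = 906.2372

906.2372 m/s^2


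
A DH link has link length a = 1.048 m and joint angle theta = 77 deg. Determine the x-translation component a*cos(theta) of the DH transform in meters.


a*cos(theta) = 1.048*cos(77 deg) = 0.2357

0.2357 m


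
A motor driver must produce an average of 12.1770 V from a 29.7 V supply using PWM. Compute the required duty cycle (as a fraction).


D = V_avg/V_supply = 12.1770/29.7 = 0.4100

0.4100


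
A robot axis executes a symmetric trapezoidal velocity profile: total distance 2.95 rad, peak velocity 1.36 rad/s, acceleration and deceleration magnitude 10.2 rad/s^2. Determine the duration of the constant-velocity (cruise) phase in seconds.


t_acc = v/a = 0.133333 s, d_acc = v^2/(2a) = 0.090667 rad each
d_cruise = 2.95 - 2*0.090667 = 2.768666 rad
t_cruise = d_cruise/v = 2.768666/1.36 = 2.0358

2.0358 s


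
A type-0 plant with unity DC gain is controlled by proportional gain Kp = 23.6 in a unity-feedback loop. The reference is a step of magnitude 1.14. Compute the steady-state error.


e_ss = R/(1 + Kp) = 1.14/(1 + 23.6) = 1.14/24.6000 = 0.0463

0.0463


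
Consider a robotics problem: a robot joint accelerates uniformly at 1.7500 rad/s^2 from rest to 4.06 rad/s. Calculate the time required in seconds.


t = delta_omega / alpha = 4.06 / 1.7500 = 2.3200

2.3200 s


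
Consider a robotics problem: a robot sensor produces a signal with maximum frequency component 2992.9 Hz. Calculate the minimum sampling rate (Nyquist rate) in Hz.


f_s,min = 2*f_max = 2*2992.9 = 5985.8000

5985.8000 Hz


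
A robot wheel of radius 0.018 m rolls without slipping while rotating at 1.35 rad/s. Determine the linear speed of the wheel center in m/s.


v = omega * r = 1.35 * 0.018 = 0.0243

0.0243 m/s


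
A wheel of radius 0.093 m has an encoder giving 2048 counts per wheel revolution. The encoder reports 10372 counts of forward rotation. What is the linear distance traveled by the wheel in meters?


revs = 10372/2048 = 5.064453
d = revs * 2*pi*r = 5.064453 * 2*pi*0.093 = 2.9593

2.9593 m


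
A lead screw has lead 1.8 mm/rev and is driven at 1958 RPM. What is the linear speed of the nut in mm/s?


v = lead * (RPM/60) = 1.8*1958/60 = 58.7400

58.7400 mm/s


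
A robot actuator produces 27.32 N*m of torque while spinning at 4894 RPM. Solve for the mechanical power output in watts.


omega = 4894 * 2*pi/60 = 512.498482 rad/s
P = tau * omega = 27.32 * 512.498482 = 14001.4585

14001.4585 W


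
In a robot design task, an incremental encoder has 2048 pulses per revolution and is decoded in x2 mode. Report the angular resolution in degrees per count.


resolution = 360 / (PPR * 2) = 360 / 4096 = 0.0879

0.0879 degrees


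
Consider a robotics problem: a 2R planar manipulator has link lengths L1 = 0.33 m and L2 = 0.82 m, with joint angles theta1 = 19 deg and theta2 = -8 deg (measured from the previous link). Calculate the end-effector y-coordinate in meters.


y = L1*sin(th1) + L2*sin(th1+th2) = 0.33*sin(19 deg) + 0.82*sin(11 deg) = 0.2639

0.2639 m


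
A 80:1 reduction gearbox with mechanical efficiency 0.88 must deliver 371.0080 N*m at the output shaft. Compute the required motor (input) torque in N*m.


tau_in = tau_out / (N * eta) = 371.0080 / (80 * 0.88) = 5.2700

5.2700 N*m


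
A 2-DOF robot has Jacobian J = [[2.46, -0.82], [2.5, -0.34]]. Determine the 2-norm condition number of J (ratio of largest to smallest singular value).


JJ^T eigenvalues: trace(JJ^T) = 13.0896, det(JJ^T) = det(J)^2 = 1.47282496
s_max^2 = (13.0896 + sqrt(165.44632832))/2 = 12.97609708
s_min^2 = (13.0896 - sqrt(165.44632832))/2 = 0.11350292
kappa = s_max/s_min = sqrt(12.97609708/0.11350292) = 10.6922

10.6922


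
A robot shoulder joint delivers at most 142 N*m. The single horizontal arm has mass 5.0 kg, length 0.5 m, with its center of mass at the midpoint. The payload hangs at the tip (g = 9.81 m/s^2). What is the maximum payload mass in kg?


tau_arm = m_arm*g*(L/2) = 5.0*9.81*0.5/2 = 12.2625 N*m
tau_payload = tau_max - tau_arm = 142 - 12.2625 = 129.7375
m_payload = tau_payload / (g*L) = 129.7375 / (9.81*0.5) = 26.4501

26.4501 kg


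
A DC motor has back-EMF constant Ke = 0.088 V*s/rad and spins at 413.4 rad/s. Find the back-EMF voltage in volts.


V_emf = Ke * omega = 0.088*413.4 = 36.3792

36.3792 V


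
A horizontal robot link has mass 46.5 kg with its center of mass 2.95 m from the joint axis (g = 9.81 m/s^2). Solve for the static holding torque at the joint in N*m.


tau = m*g*L = 46.5 * 9.81 * 2.95 = 1345.6868

1345.6868 N*m


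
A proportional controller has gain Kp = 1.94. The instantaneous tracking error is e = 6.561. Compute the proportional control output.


u_P = Kp * e = 1.94 * 6.561 = 12.7283

12.7283


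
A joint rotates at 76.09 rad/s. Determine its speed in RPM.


RPM = 76.09 * 60/(2*pi) = 726.6060

726.6060 RPM


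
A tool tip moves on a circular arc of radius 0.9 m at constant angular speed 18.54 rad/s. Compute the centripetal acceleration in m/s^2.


a_c = omega^2 * r = 18.54^2 * 0.9 = 309.3584

309.3584 m/s^2


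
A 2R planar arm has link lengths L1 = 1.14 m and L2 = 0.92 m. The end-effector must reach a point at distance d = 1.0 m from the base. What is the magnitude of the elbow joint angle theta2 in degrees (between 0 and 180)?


cos(th2) = (d^2 - L1^2 - L2^2)/(2*L1*L2) = (1.0^2 - 1.14^2 - 0.92^2)/(2*1.14*0.92) = -0.54633867
th2 = acos(-0.54633867) = 123.1162 deg

123.1162 degrees


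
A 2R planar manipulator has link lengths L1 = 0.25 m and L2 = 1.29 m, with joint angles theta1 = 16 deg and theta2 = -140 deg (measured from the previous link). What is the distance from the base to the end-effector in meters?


x = L1*cos(th1) + L2*cos(th1+th2) = -0.481043
y = L1*sin(th1) + L2*sin(th1+th2) = -1.000549
d = sqrt(x^2 + y^2) = sqrt(0.231402 + 1.001098) = 1.1102

1.1102 m


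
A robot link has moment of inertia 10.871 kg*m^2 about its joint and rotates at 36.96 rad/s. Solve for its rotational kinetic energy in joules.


KE = (1/2)*I*omega^2 = 0.5*10.871*36.96^2 = 7425.1191

7425.1191 J


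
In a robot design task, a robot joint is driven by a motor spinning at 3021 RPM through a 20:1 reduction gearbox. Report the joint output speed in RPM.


omega_joint = omega_motor / N = 3021 / 20 = 151.0500

151.0500 RPM


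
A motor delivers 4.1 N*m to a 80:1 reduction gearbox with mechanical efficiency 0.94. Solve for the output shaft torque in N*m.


tau_out = tau_in * N * eta = 4.1 * 80 * 0.94 = 308.3200

308.3200 N*m


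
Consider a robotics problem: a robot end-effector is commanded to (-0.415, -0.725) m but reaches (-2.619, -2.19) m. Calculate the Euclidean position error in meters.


dx = -2.619 - (-0.415) = -2.2040, dy = -2.19 - (-0.725) = -1.4650
err = sqrt(4.857616 + 2.146225) = 2.6465

2.6465 m


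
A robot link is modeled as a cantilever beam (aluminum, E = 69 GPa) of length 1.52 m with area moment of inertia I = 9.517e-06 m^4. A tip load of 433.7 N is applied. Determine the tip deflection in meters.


delta = F*L^3/(3*E*I) = 433.7*1.52^3/(3*6.900e+10*9.517e-06)
      = 1523.0711296/1970019 = 7.7313e-04

7.7313e-04 m


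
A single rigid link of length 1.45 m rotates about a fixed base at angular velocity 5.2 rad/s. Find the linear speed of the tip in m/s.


v = L*omega = 1.45 * 5.2 = 7.5400

7.5400 m/s


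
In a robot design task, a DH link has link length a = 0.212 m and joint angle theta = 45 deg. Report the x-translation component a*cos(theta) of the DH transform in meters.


a*cos(theta) = 0.212*cos(45 deg) = 0.1499

0.1499 m


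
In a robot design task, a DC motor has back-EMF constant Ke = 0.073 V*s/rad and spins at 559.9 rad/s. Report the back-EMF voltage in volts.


V_emf = Ke * omega = 0.073*559.9 = 40.8727

40.8727 V


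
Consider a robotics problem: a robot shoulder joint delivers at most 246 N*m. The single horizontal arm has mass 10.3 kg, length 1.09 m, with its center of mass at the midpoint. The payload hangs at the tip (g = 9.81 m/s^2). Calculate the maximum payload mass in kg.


tau_arm = m_arm*g*(L/2) = 10.3*9.81*1.09/2 = 55.0684 N*m
tau_payload = tau_max - tau_arm = 246 - 55.0684 = 190.9316
m_payload = tau_payload / (g*L) = 190.9316 / (9.81*1.09) = 17.8559

17.8559 kg


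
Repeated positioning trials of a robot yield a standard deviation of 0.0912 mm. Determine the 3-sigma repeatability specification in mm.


repeatability = 3*sigma = 3*0.0912 = 0.2736

0.2736 mm


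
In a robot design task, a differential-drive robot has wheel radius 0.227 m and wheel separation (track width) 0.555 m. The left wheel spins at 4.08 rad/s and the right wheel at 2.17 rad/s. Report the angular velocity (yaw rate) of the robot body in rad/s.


omega = r*(wR - wL)/L = 0.227*(2.17 - (4.08))/0.555 = -0.7812

-0.7812 rad/s


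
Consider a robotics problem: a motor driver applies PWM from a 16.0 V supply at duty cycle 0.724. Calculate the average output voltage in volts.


V_avg = V_supply * D = 16.0*0.724 = 11.5840

11.5840 V


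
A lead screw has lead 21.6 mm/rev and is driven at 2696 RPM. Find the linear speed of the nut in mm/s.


v = lead * (RPM/60) = 21.6*2696/60 = 970.5600

970.5600 mm/s


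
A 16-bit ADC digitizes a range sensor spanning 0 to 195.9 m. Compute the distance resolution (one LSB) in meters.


res = range / 2^n = 195.9/2^16 = 195.9/65536 = 0.0030

0.0030 m


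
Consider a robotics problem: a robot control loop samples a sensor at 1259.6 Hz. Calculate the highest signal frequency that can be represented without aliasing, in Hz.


f_max = f_s/2 = 1259.6/2 = 629.8000

629.8000 Hz


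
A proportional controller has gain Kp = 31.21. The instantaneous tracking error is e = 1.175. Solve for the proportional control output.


u_P = Kp * e = 31.21 * 1.175 = 36.6718

36.6718


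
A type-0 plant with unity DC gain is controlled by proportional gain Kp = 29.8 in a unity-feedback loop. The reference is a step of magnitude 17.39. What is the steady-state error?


e_ss = R/(1 + Kp) = 17.39/(1 + 29.8) = 17.39/30.8000 = 0.5646

0.5646


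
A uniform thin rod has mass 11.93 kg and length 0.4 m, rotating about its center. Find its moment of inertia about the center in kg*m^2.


I = (1/12)*m*L^2 = (1/12)*11.93*0.4^2 = 0.1591

0.1591 kg*m^2


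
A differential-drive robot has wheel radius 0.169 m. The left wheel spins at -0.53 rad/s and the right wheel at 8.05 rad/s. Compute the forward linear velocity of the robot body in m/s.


v = r*(wR + wL)/2 = 0.169*(8.05 + -0.53)/2 = 0.6354

0.6354 m/s


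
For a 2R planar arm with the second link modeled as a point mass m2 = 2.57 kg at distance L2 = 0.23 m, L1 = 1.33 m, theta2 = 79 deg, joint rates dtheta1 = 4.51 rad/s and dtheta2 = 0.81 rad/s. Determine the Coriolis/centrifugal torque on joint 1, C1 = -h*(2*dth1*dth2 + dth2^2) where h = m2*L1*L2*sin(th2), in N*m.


h = m2*L1*L2*sin(th2) = 2.57*1.33*0.23*sin(79 deg) = 0.771719
C1 = -h*(2*4.51*0.81 + 0.81^2) = -0.771719*7.9623 = -6.1447

-6.1447 N*m


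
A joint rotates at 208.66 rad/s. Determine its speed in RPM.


RPM = 208.66 * 60/(2*pi) = 1992.5562

1992.5562 RPM


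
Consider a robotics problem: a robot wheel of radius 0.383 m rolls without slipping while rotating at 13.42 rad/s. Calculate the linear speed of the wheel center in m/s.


v = omega * r = 13.42 * 0.383 = 5.1399

5.1399 m/s


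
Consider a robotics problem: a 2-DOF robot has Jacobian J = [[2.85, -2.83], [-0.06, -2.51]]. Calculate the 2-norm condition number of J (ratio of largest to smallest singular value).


JJ^T eigenvalues: trace(JJ^T) = 22.4351, det(JJ^T) = det(J)^2 = 53.63072289
s_max^2 = (22.4351 + sqrt(288.81082045))/2 = 19.71476749
s_min^2 = (22.4351 - sqrt(288.81082045))/2 = 2.72033251
kappa = s_max/s_min = sqrt(19.71476749/2.72033251) = 2.6921

2.6921


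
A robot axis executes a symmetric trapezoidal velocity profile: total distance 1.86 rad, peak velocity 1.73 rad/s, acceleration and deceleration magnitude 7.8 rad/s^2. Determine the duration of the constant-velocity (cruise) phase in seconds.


t_acc = v/a = 0.221795 s, d_acc = v^2/(2a) = 0.191853 rad each
d_cruise = 1.86 - 2*0.191853 = 1.476294 rad
t_cruise = d_cruise/v = 1.476294/1.73 = 0.8533

0.8533 s


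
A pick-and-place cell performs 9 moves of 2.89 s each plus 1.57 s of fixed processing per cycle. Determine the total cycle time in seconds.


T = 9*2.89 + 1.57 = 27.5800

27.5800 s


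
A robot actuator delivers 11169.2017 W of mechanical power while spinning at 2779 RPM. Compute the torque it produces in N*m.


omega = 2779 * 2*pi/60 = 291.016199 rad/s
tau = P / omega = 11169.2017 / 291.016199 = 38.3800

38.3800 N*m


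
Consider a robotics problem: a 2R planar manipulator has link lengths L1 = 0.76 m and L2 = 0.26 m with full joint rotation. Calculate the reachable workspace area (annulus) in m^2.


r_max = L1 + L2 = 1.0200, r_min = |L1 - L2| = 0.5000
A = pi*(r_max^2 - r_min^2) = pi*(1.0404 - 0.2500) = 2.4831

2.4831 m^2


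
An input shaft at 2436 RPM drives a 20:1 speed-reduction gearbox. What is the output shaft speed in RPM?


omega_out = omega_in / N = 2436 / 20 = 121.8000

121.8000 RPM


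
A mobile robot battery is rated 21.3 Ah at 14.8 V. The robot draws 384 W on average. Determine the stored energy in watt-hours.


E = capacity * V = 21.3*14.8 = 315.2400

315.2400 Wh


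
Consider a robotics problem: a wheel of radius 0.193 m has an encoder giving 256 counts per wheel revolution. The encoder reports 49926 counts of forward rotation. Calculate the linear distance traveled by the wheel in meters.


revs = 49926/256 = 195.023438
d = revs * 2*pi*r = 195.023438 * 2*pi*0.193 = 236.4961

236.4961 m


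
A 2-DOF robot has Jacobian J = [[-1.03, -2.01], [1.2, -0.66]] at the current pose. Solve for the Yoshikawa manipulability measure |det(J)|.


det(J) = -1.03*-0.66 - (-2.01)*(1.2) = 3.0918
|det(J)| = 3.0918

3.0918


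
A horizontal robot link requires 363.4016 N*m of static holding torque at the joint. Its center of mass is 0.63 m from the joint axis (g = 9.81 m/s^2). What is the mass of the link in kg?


m = tau / (g*L) = 363.4016 / (9.81 * 0.63) = 58.8000

58.8000 kg


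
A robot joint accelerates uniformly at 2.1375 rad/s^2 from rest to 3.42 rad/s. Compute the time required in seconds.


t = delta_omega / alpha = 3.42 / 2.1375 = 1.6000

1.6000 s


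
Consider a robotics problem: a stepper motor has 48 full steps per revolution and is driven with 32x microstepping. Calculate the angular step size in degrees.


step = 360/(48*32) = 360/1536 = 0.2344

0.2344 degrees


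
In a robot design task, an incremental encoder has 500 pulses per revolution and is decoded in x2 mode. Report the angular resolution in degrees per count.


resolution = 360 / (PPR * 2) = 360 / 1000 = 0.3600

0.3600 degrees


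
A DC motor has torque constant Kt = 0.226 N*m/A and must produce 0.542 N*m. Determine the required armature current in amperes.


I = tau / Kt = 0.542/0.226 = 2.3982

2.3982 A


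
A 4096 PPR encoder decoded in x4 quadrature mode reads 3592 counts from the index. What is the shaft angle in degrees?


angle = counts * 360 / (PPR*4) = 3592 * 360 / 16384 = 78.9258

78.9258 degrees


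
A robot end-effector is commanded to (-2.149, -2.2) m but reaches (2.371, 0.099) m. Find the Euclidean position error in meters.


dx = 2.371 - (-2.149) = 4.5200, dy = 0.099 - (-2.2) = 2.2990
err = sqrt(20.430400 + 5.285401) = 5.0711

5.0711 m


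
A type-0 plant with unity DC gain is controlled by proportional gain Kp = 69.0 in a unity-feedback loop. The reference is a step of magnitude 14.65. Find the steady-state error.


e_ss = R/(1 + Kp) = 14.65/(1 + 69.0) = 14.65/70.0000 = 0.2093

0.2093


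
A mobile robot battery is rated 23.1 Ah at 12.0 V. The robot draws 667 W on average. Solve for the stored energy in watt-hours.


E = capacity * V = 23.1*12.0 = 277.2000

277.2000 Wh


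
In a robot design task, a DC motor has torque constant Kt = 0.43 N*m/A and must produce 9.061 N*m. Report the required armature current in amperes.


I = tau / Kt = 9.061/0.43 = 21.0721

21.0721 A


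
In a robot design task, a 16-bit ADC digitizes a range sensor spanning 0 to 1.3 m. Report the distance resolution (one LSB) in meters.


res = range / 2^n = 1.3/2^16 = 1.3/65536 = 1.9836e-05

1.9836e-05 m


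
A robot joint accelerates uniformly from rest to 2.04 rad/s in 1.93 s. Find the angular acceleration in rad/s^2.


alpha = delta_omega / t = 2.04 / 1.93 = 1.0570

1.0570 rad/s^2


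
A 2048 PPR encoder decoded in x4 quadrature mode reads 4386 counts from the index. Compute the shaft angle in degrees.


angle = counts * 360 / (PPR*4) = 4386 * 360 / 8192 = 192.7441

192.7441 degrees


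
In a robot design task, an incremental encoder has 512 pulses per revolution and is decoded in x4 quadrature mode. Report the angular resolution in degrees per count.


resolution = 360 / (PPR * 4) = 360 / 2048 = 0.1758

0.1758 degrees


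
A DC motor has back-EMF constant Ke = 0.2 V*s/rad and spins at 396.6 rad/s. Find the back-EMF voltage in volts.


V_emf = Ke * omega = 0.2*396.6 = 79.3200

79.3200 V


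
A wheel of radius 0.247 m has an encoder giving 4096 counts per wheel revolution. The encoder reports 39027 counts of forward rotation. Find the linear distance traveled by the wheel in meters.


revs = 39027/4096 = 9.528076
d = revs * 2*pi*r = 9.528076 * 2*pi*0.247 = 14.7871

14.7871 m


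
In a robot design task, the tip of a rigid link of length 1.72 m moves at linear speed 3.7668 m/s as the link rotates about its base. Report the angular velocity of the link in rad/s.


omega = v / L = 3.7668 / 1.72 = 2.1900

2.1900 rad/s


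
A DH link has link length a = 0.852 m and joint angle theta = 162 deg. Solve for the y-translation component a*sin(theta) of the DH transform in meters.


a*sin(theta) = 0.852*sin(162 deg) = 0.2633

0.2633 m


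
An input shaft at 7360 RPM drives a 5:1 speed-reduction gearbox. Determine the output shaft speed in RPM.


omega_out = omega_in / N = 7360 / 5 = 1472.0000

1472.0000 RPM


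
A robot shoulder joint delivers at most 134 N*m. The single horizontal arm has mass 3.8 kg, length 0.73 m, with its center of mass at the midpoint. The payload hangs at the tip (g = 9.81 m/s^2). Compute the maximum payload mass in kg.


tau_arm = m_arm*g*(L/2) = 3.8*9.81*0.73/2 = 13.6065 N*m
tau_payload = tau_max - tau_arm = 134 - 13.6065 = 120.3935
m_payload = tau_payload / (g*L) = 120.3935 / (9.81*0.73) = 16.8117

16.8117 kg


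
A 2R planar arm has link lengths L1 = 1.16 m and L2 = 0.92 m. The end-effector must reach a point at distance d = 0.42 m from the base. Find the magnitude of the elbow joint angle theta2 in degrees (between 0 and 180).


cos(th2) = (d^2 - L1^2 - L2^2)/(2*L1*L2) = (0.42^2 - 1.16^2 - 0.92^2)/(2*1.16*0.92) = -0.94434033
th2 = acos(-0.94434033) = 160.7937 deg

160.7937 degrees


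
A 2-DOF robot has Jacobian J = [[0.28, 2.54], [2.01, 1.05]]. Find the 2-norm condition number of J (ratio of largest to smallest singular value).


JJ^T eigenvalues: trace(JJ^T) = 11.6726, det(JJ^T) = det(J)^2 = 23.14956996
s_max^2 = (11.6726 + sqrt(43.65131092))/2 = 9.13975694
s_min^2 = (11.6726 - sqrt(43.65131092))/2 = 2.53284306
kappa = s_max/s_min = sqrt(9.13975694/2.53284306) = 1.8996

1.8996


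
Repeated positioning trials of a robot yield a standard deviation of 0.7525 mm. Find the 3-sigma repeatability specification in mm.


repeatability = 3*sigma = 3*0.7525 = 2.2575

2.2575 mm


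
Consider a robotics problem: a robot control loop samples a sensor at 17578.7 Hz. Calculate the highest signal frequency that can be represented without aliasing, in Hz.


f_max = f_s/2 = 17578.7/2 = 8789.3500

8789.3500 Hz


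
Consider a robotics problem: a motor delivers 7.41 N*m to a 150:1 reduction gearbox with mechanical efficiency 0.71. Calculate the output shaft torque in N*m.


tau_out = tau_in * N * eta = 7.41 * 150 * 0.71 = 789.1650

789.1650 N*m


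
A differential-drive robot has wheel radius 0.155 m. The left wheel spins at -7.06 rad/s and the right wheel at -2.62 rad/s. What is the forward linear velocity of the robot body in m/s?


v = r*(wR + wL)/2 = 0.155*(-2.62 + -7.06)/2 = -0.7502

-0.7502 m/s


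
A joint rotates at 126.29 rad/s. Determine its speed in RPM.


RPM = 126.29 * 60/(2*pi) = 1205.9807

1205.9807 RPM


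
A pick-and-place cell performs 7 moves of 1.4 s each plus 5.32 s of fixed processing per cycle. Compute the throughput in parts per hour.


T_cycle = 7*1.4 + 5.32 = 15.1200 s
rate = 3600/T = 238.0952

238.0952 parts/hour


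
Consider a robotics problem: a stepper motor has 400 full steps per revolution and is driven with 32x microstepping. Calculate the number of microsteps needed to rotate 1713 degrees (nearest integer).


step_size = 360/(400*32) = 360/12800 = 0.028125 deg
n = 1713/(360/12800) = 1713*12800/360 = 60906.6667 -> 60907

60907 steps


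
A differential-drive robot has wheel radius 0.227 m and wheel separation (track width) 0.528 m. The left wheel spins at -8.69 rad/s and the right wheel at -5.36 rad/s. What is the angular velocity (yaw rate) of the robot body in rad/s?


omega = r*(wR - wL)/L = 0.227*(-5.36 - (-8.69))/0.528 = 1.4316

1.4316 rad/s


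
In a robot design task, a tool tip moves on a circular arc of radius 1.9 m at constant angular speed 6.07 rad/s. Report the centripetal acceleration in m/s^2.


a_c = omega^2 * r = 6.07^2 * 1.9 = 70.0053

70.0053 m/s^2


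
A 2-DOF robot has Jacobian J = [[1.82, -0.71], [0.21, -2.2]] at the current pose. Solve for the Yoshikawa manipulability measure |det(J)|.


det(J) = 1.82*-2.2 - (-0.71)*(0.21) = -3.8549
|det(J)| = 3.8549

3.8549


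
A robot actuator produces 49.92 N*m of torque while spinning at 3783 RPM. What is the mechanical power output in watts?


omega = 3783 * 2*pi/60 = 396.154834 rad/s
P = tau * omega = 49.92 * 396.154834 = 19776.0493

19776.0493 W


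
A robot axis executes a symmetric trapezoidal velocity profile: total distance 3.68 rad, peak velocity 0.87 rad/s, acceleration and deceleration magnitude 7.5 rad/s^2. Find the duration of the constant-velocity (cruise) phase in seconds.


t_acc = v/a = 0.116000 s, d_acc = v^2/(2a) = 0.050460 rad each
d_cruise = 3.68 - 2*0.050460 = 3.579080 rad
t_cruise = d_cruise/v = 3.579080/0.87 = 4.1139

4.1139 s


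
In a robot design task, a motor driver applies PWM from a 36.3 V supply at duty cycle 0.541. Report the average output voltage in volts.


V_avg = V_supply * D = 36.3*0.541 = 19.6383

19.6383 V


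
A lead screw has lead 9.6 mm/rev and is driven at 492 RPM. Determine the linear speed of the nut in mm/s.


v = lead * (RPM/60) = 9.6*492/60 = 78.7200

78.7200 mm/s


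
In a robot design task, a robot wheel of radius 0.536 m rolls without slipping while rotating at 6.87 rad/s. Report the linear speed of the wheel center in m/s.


v = omega * r = 6.87 * 0.536 = 3.6823

3.6823 m/s


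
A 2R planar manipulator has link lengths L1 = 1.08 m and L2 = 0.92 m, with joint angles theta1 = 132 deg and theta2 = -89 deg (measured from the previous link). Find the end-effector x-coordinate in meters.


x = L1*cos(th1) + L2*cos(th1+th2) = 1.08*cos(132 deg) + 0.92*cos(43 deg) = -0.0498

-0.0498 m


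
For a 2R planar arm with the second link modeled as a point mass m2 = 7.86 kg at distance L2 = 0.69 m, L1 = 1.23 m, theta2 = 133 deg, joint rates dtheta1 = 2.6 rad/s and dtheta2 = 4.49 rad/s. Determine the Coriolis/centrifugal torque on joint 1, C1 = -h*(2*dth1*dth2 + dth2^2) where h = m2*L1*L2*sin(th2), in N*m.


h = m2*L1*L2*sin(th2) = 7.86*1.23*0.69*sin(133 deg) = 4.878701
C1 = -h*(2*2.6*4.49 + 4.49^2) = -4.878701*43.5081 = -212.2630

-212.2630 N*m


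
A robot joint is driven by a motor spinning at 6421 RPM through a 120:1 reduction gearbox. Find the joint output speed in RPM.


omega_joint = omega_motor / N = 6421 / 120 = 53.5083

53.5083 RPM


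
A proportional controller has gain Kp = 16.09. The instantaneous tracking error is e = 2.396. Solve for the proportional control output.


u_P = Kp * e = 16.09 * 2.396 = 38.5516

38.5516


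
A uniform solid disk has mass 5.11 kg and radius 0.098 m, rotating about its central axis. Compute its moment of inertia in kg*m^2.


I = (1/2)*m*R^2 = 0.5*5.11*0.098^2 = 0.0245

0.0245 kg*m^2
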